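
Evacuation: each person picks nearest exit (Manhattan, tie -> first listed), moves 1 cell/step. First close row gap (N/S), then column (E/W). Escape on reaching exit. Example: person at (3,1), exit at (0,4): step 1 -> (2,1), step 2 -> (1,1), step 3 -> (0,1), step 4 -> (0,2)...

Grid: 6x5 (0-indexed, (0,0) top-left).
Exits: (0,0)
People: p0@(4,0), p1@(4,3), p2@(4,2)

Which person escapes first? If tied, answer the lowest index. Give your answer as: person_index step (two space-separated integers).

Step 1: p0:(4,0)->(3,0) | p1:(4,3)->(3,3) | p2:(4,2)->(3,2)
Step 2: p0:(3,0)->(2,0) | p1:(3,3)->(2,3) | p2:(3,2)->(2,2)
Step 3: p0:(2,0)->(1,0) | p1:(2,3)->(1,3) | p2:(2,2)->(1,2)
Step 4: p0:(1,0)->(0,0)->EXIT | p1:(1,3)->(0,3) | p2:(1,2)->(0,2)
Step 5: p0:escaped | p1:(0,3)->(0,2) | p2:(0,2)->(0,1)
Step 6: p0:escaped | p1:(0,2)->(0,1) | p2:(0,1)->(0,0)->EXIT
Step 7: p0:escaped | p1:(0,1)->(0,0)->EXIT | p2:escaped
Exit steps: [4, 7, 6]
First to escape: p0 at step 4

Answer: 0 4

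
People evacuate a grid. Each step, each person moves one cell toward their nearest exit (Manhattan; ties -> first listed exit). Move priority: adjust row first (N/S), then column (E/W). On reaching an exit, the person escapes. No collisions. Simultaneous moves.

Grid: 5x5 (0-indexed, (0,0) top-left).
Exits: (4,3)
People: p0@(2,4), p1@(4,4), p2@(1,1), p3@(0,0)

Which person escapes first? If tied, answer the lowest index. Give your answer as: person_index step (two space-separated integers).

Step 1: p0:(2,4)->(3,4) | p1:(4,4)->(4,3)->EXIT | p2:(1,1)->(2,1) | p3:(0,0)->(1,0)
Step 2: p0:(3,4)->(4,4) | p1:escaped | p2:(2,1)->(3,1) | p3:(1,0)->(2,0)
Step 3: p0:(4,4)->(4,3)->EXIT | p1:escaped | p2:(3,1)->(4,1) | p3:(2,0)->(3,0)
Step 4: p0:escaped | p1:escaped | p2:(4,1)->(4,2) | p3:(3,0)->(4,0)
Step 5: p0:escaped | p1:escaped | p2:(4,2)->(4,3)->EXIT | p3:(4,0)->(4,1)
Step 6: p0:escaped | p1:escaped | p2:escaped | p3:(4,1)->(4,2)
Step 7: p0:escaped | p1:escaped | p2:escaped | p3:(4,2)->(4,3)->EXIT
Exit steps: [3, 1, 5, 7]
First to escape: p1 at step 1

Answer: 1 1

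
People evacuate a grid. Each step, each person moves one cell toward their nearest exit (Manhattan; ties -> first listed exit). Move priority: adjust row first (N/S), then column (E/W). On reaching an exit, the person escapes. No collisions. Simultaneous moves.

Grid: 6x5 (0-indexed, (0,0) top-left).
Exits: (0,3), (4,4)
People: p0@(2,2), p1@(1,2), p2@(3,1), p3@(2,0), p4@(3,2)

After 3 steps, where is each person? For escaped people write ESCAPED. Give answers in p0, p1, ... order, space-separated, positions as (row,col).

Step 1: p0:(2,2)->(1,2) | p1:(1,2)->(0,2) | p2:(3,1)->(4,1) | p3:(2,0)->(1,0) | p4:(3,2)->(4,2)
Step 2: p0:(1,2)->(0,2) | p1:(0,2)->(0,3)->EXIT | p2:(4,1)->(4,2) | p3:(1,0)->(0,0) | p4:(4,2)->(4,3)
Step 3: p0:(0,2)->(0,3)->EXIT | p1:escaped | p2:(4,2)->(4,3) | p3:(0,0)->(0,1) | p4:(4,3)->(4,4)->EXIT

ESCAPED ESCAPED (4,3) (0,1) ESCAPED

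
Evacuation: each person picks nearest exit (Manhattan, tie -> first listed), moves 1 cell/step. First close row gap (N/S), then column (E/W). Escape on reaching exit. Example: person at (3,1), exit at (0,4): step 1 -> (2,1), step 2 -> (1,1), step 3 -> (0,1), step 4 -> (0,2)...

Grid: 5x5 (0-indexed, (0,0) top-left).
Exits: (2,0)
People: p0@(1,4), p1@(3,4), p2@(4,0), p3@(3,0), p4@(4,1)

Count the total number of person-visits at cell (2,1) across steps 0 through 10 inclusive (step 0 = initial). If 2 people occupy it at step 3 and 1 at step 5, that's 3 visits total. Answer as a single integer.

Step 0: p0@(1,4) p1@(3,4) p2@(4,0) p3@(3,0) p4@(4,1) -> at (2,1): 0 [-], cum=0
Step 1: p0@(2,4) p1@(2,4) p2@(3,0) p3@ESC p4@(3,1) -> at (2,1): 0 [-], cum=0
Step 2: p0@(2,3) p1@(2,3) p2@ESC p3@ESC p4@(2,1) -> at (2,1): 1 [p4], cum=1
Step 3: p0@(2,2) p1@(2,2) p2@ESC p3@ESC p4@ESC -> at (2,1): 0 [-], cum=1
Step 4: p0@(2,1) p1@(2,1) p2@ESC p3@ESC p4@ESC -> at (2,1): 2 [p0,p1], cum=3
Step 5: p0@ESC p1@ESC p2@ESC p3@ESC p4@ESC -> at (2,1): 0 [-], cum=3
Total visits = 3

Answer: 3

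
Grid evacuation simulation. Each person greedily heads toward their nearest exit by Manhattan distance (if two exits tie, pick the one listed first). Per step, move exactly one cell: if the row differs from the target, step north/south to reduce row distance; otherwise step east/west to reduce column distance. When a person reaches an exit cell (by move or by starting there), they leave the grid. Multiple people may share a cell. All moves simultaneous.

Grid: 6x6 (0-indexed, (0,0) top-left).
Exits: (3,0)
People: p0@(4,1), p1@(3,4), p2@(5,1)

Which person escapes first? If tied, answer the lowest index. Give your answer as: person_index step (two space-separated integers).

Answer: 0 2

Derivation:
Step 1: p0:(4,1)->(3,1) | p1:(3,4)->(3,3) | p2:(5,1)->(4,1)
Step 2: p0:(3,1)->(3,0)->EXIT | p1:(3,3)->(3,2) | p2:(4,1)->(3,1)
Step 3: p0:escaped | p1:(3,2)->(3,1) | p2:(3,1)->(3,0)->EXIT
Step 4: p0:escaped | p1:(3,1)->(3,0)->EXIT | p2:escaped
Exit steps: [2, 4, 3]
First to escape: p0 at step 2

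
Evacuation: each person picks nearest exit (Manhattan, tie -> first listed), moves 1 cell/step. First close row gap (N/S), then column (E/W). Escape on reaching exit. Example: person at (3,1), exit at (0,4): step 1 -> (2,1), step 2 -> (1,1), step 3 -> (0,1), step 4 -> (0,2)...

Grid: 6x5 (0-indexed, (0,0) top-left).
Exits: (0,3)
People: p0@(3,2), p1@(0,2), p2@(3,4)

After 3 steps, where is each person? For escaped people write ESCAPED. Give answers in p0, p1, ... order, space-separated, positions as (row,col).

Step 1: p0:(3,2)->(2,2) | p1:(0,2)->(0,3)->EXIT | p2:(3,4)->(2,4)
Step 2: p0:(2,2)->(1,2) | p1:escaped | p2:(2,4)->(1,4)
Step 3: p0:(1,2)->(0,2) | p1:escaped | p2:(1,4)->(0,4)

(0,2) ESCAPED (0,4)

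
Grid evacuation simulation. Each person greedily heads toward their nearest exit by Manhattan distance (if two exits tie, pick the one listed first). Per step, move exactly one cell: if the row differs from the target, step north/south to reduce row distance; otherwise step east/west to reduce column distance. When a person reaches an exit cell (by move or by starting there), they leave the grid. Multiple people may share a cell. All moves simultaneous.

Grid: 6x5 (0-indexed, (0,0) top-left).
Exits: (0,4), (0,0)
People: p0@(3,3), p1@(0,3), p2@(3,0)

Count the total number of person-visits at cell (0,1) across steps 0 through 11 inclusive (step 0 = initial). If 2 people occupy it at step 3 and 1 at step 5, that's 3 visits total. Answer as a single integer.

Answer: 0

Derivation:
Step 0: p0@(3,3) p1@(0,3) p2@(3,0) -> at (0,1): 0 [-], cum=0
Step 1: p0@(2,3) p1@ESC p2@(2,0) -> at (0,1): 0 [-], cum=0
Step 2: p0@(1,3) p1@ESC p2@(1,0) -> at (0,1): 0 [-], cum=0
Step 3: p0@(0,3) p1@ESC p2@ESC -> at (0,1): 0 [-], cum=0
Step 4: p0@ESC p1@ESC p2@ESC -> at (0,1): 0 [-], cum=0
Total visits = 0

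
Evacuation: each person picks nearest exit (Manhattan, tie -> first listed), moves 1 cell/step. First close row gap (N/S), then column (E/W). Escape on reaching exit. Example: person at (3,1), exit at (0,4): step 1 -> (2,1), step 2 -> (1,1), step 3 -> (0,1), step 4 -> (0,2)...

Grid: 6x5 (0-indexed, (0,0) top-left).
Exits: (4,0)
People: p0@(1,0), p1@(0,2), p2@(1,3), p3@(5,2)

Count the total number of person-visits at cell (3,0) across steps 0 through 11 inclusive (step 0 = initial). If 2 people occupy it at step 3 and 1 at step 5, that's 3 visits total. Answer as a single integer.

Step 0: p0@(1,0) p1@(0,2) p2@(1,3) p3@(5,2) -> at (3,0): 0 [-], cum=0
Step 1: p0@(2,0) p1@(1,2) p2@(2,3) p3@(4,2) -> at (3,0): 0 [-], cum=0
Step 2: p0@(3,0) p1@(2,2) p2@(3,3) p3@(4,1) -> at (3,0): 1 [p0], cum=1
Step 3: p0@ESC p1@(3,2) p2@(4,3) p3@ESC -> at (3,0): 0 [-], cum=1
Step 4: p0@ESC p1@(4,2) p2@(4,2) p3@ESC -> at (3,0): 0 [-], cum=1
Step 5: p0@ESC p1@(4,1) p2@(4,1) p3@ESC -> at (3,0): 0 [-], cum=1
Step 6: p0@ESC p1@ESC p2@ESC p3@ESC -> at (3,0): 0 [-], cum=1
Total visits = 1

Answer: 1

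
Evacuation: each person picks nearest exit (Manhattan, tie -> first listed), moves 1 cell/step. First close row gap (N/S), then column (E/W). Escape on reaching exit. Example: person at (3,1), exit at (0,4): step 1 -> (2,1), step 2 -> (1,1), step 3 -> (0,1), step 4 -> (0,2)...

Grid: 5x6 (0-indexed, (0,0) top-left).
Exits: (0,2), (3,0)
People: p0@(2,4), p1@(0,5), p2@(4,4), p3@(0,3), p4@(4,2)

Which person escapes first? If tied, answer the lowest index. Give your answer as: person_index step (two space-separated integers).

Answer: 3 1

Derivation:
Step 1: p0:(2,4)->(1,4) | p1:(0,5)->(0,4) | p2:(4,4)->(3,4) | p3:(0,3)->(0,2)->EXIT | p4:(4,2)->(3,2)
Step 2: p0:(1,4)->(0,4) | p1:(0,4)->(0,3) | p2:(3,4)->(3,3) | p3:escaped | p4:(3,2)->(3,1)
Step 3: p0:(0,4)->(0,3) | p1:(0,3)->(0,2)->EXIT | p2:(3,3)->(3,2) | p3:escaped | p4:(3,1)->(3,0)->EXIT
Step 4: p0:(0,3)->(0,2)->EXIT | p1:escaped | p2:(3,2)->(3,1) | p3:escaped | p4:escaped
Step 5: p0:escaped | p1:escaped | p2:(3,1)->(3,0)->EXIT | p3:escaped | p4:escaped
Exit steps: [4, 3, 5, 1, 3]
First to escape: p3 at step 1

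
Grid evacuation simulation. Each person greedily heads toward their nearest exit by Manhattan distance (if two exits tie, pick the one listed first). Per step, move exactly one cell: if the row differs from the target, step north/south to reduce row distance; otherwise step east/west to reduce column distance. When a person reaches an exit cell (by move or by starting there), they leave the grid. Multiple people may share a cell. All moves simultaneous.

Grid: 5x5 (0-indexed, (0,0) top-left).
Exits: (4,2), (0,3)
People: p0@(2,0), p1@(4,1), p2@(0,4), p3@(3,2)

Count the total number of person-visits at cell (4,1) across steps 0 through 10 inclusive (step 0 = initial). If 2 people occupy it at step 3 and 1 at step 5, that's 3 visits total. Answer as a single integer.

Step 0: p0@(2,0) p1@(4,1) p2@(0,4) p3@(3,2) -> at (4,1): 1 [p1], cum=1
Step 1: p0@(3,0) p1@ESC p2@ESC p3@ESC -> at (4,1): 0 [-], cum=1
Step 2: p0@(4,0) p1@ESC p2@ESC p3@ESC -> at (4,1): 0 [-], cum=1
Step 3: p0@(4,1) p1@ESC p2@ESC p3@ESC -> at (4,1): 1 [p0], cum=2
Step 4: p0@ESC p1@ESC p2@ESC p3@ESC -> at (4,1): 0 [-], cum=2
Total visits = 2

Answer: 2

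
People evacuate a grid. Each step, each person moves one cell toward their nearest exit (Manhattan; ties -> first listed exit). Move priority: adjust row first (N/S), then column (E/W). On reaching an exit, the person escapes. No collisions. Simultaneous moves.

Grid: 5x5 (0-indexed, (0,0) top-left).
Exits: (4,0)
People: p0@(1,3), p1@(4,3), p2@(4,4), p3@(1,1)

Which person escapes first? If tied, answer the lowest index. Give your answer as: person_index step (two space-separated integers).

Answer: 1 3

Derivation:
Step 1: p0:(1,3)->(2,3) | p1:(4,3)->(4,2) | p2:(4,4)->(4,3) | p3:(1,1)->(2,1)
Step 2: p0:(2,3)->(3,3) | p1:(4,2)->(4,1) | p2:(4,3)->(4,2) | p3:(2,1)->(3,1)
Step 3: p0:(3,3)->(4,3) | p1:(4,1)->(4,0)->EXIT | p2:(4,2)->(4,1) | p3:(3,1)->(4,1)
Step 4: p0:(4,3)->(4,2) | p1:escaped | p2:(4,1)->(4,0)->EXIT | p3:(4,1)->(4,0)->EXIT
Step 5: p0:(4,2)->(4,1) | p1:escaped | p2:escaped | p3:escaped
Step 6: p0:(4,1)->(4,0)->EXIT | p1:escaped | p2:escaped | p3:escaped
Exit steps: [6, 3, 4, 4]
First to escape: p1 at step 3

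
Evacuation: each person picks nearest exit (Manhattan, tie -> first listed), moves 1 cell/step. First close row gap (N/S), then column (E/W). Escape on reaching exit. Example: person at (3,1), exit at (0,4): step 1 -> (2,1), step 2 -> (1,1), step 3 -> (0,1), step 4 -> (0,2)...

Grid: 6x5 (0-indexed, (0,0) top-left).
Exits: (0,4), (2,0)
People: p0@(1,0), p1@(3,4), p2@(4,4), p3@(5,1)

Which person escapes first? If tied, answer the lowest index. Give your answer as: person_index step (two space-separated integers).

Answer: 0 1

Derivation:
Step 1: p0:(1,0)->(2,0)->EXIT | p1:(3,4)->(2,4) | p2:(4,4)->(3,4) | p3:(5,1)->(4,1)
Step 2: p0:escaped | p1:(2,4)->(1,4) | p2:(3,4)->(2,4) | p3:(4,1)->(3,1)
Step 3: p0:escaped | p1:(1,4)->(0,4)->EXIT | p2:(2,4)->(1,4) | p3:(3,1)->(2,1)
Step 4: p0:escaped | p1:escaped | p2:(1,4)->(0,4)->EXIT | p3:(2,1)->(2,0)->EXIT
Exit steps: [1, 3, 4, 4]
First to escape: p0 at step 1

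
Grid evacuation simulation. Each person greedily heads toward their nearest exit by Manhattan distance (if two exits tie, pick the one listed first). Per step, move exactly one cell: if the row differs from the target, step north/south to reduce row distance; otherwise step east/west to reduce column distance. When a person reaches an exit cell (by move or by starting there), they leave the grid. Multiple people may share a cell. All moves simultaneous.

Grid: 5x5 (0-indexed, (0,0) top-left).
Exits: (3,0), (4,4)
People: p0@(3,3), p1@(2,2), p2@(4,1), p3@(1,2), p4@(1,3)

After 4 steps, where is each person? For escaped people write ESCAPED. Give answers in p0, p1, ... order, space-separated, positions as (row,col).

Step 1: p0:(3,3)->(4,3) | p1:(2,2)->(3,2) | p2:(4,1)->(3,1) | p3:(1,2)->(2,2) | p4:(1,3)->(2,3)
Step 2: p0:(4,3)->(4,4)->EXIT | p1:(3,2)->(3,1) | p2:(3,1)->(3,0)->EXIT | p3:(2,2)->(3,2) | p4:(2,3)->(3,3)
Step 3: p0:escaped | p1:(3,1)->(3,0)->EXIT | p2:escaped | p3:(3,2)->(3,1) | p4:(3,3)->(4,3)
Step 4: p0:escaped | p1:escaped | p2:escaped | p3:(3,1)->(3,0)->EXIT | p4:(4,3)->(4,4)->EXIT

ESCAPED ESCAPED ESCAPED ESCAPED ESCAPED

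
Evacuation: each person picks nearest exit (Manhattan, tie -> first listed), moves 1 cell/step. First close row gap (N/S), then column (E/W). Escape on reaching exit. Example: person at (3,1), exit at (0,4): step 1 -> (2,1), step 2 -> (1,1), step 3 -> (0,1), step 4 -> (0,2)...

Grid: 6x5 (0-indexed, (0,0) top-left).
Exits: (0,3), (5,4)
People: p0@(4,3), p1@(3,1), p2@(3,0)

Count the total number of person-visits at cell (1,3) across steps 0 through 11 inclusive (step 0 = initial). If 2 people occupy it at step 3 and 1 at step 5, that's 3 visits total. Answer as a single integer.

Step 0: p0@(4,3) p1@(3,1) p2@(3,0) -> at (1,3): 0 [-], cum=0
Step 1: p0@(5,3) p1@(2,1) p2@(2,0) -> at (1,3): 0 [-], cum=0
Step 2: p0@ESC p1@(1,1) p2@(1,0) -> at (1,3): 0 [-], cum=0
Step 3: p0@ESC p1@(0,1) p2@(0,0) -> at (1,3): 0 [-], cum=0
Step 4: p0@ESC p1@(0,2) p2@(0,1) -> at (1,3): 0 [-], cum=0
Step 5: p0@ESC p1@ESC p2@(0,2) -> at (1,3): 0 [-], cum=0
Step 6: p0@ESC p1@ESC p2@ESC -> at (1,3): 0 [-], cum=0
Total visits = 0

Answer: 0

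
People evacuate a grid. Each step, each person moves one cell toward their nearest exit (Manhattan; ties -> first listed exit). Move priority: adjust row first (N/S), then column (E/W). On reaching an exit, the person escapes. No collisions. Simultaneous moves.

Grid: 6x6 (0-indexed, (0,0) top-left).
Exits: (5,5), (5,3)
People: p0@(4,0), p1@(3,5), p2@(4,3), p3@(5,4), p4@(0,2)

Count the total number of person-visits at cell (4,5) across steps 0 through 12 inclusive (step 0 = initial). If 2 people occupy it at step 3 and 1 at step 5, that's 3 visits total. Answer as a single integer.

Answer: 1

Derivation:
Step 0: p0@(4,0) p1@(3,5) p2@(4,3) p3@(5,4) p4@(0,2) -> at (4,5): 0 [-], cum=0
Step 1: p0@(5,0) p1@(4,5) p2@ESC p3@ESC p4@(1,2) -> at (4,5): 1 [p1], cum=1
Step 2: p0@(5,1) p1@ESC p2@ESC p3@ESC p4@(2,2) -> at (4,5): 0 [-], cum=1
Step 3: p0@(5,2) p1@ESC p2@ESC p3@ESC p4@(3,2) -> at (4,5): 0 [-], cum=1
Step 4: p0@ESC p1@ESC p2@ESC p3@ESC p4@(4,2) -> at (4,5): 0 [-], cum=1
Step 5: p0@ESC p1@ESC p2@ESC p3@ESC p4@(5,2) -> at (4,5): 0 [-], cum=1
Step 6: p0@ESC p1@ESC p2@ESC p3@ESC p4@ESC -> at (4,5): 0 [-], cum=1
Total visits = 1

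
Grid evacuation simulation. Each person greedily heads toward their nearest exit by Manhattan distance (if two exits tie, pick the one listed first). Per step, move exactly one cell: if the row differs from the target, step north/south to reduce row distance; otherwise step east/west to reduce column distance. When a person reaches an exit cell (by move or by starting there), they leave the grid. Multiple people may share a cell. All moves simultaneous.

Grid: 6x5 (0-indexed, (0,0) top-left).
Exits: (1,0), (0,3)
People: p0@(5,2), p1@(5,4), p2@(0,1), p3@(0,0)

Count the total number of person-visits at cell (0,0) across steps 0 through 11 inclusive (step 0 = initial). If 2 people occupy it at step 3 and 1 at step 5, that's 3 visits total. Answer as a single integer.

Answer: 1

Derivation:
Step 0: p0@(5,2) p1@(5,4) p2@(0,1) p3@(0,0) -> at (0,0): 1 [p3], cum=1
Step 1: p0@(4,2) p1@(4,4) p2@(1,1) p3@ESC -> at (0,0): 0 [-], cum=1
Step 2: p0@(3,2) p1@(3,4) p2@ESC p3@ESC -> at (0,0): 0 [-], cum=1
Step 3: p0@(2,2) p1@(2,4) p2@ESC p3@ESC -> at (0,0): 0 [-], cum=1
Step 4: p0@(1,2) p1@(1,4) p2@ESC p3@ESC -> at (0,0): 0 [-], cum=1
Step 5: p0@(1,1) p1@(0,4) p2@ESC p3@ESC -> at (0,0): 0 [-], cum=1
Step 6: p0@ESC p1@ESC p2@ESC p3@ESC -> at (0,0): 0 [-], cum=1
Total visits = 1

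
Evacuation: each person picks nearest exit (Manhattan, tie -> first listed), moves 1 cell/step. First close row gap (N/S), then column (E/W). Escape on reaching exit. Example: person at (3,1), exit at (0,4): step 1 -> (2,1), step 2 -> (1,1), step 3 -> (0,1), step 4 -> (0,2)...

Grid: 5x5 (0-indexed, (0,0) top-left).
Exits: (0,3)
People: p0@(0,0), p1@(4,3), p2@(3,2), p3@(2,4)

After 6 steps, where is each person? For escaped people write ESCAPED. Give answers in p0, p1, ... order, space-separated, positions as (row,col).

Step 1: p0:(0,0)->(0,1) | p1:(4,3)->(3,3) | p2:(3,2)->(2,2) | p3:(2,4)->(1,4)
Step 2: p0:(0,1)->(0,2) | p1:(3,3)->(2,3) | p2:(2,2)->(1,2) | p3:(1,4)->(0,4)
Step 3: p0:(0,2)->(0,3)->EXIT | p1:(2,3)->(1,3) | p2:(1,2)->(0,2) | p3:(0,4)->(0,3)->EXIT
Step 4: p0:escaped | p1:(1,3)->(0,3)->EXIT | p2:(0,2)->(0,3)->EXIT | p3:escaped

ESCAPED ESCAPED ESCAPED ESCAPED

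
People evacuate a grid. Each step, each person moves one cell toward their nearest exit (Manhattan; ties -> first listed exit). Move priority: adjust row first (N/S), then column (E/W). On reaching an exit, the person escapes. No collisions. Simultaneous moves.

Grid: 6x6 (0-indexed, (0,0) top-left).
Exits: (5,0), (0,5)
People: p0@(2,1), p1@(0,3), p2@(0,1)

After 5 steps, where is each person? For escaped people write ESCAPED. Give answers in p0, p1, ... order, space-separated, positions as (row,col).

Step 1: p0:(2,1)->(3,1) | p1:(0,3)->(0,4) | p2:(0,1)->(0,2)
Step 2: p0:(3,1)->(4,1) | p1:(0,4)->(0,5)->EXIT | p2:(0,2)->(0,3)
Step 3: p0:(4,1)->(5,1) | p1:escaped | p2:(0,3)->(0,4)
Step 4: p0:(5,1)->(5,0)->EXIT | p1:escaped | p2:(0,4)->(0,5)->EXIT

ESCAPED ESCAPED ESCAPED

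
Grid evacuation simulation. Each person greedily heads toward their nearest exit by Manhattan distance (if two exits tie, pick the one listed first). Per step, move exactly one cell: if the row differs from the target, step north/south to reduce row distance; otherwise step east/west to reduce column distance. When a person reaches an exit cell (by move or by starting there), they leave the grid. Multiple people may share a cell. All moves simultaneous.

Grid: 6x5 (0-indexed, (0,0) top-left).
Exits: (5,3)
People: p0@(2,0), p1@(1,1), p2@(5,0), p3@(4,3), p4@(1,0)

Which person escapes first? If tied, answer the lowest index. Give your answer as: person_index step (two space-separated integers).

Step 1: p0:(2,0)->(3,0) | p1:(1,1)->(2,1) | p2:(5,0)->(5,1) | p3:(4,3)->(5,3)->EXIT | p4:(1,0)->(2,0)
Step 2: p0:(3,0)->(4,0) | p1:(2,1)->(3,1) | p2:(5,1)->(5,2) | p3:escaped | p4:(2,0)->(3,0)
Step 3: p0:(4,0)->(5,0) | p1:(3,1)->(4,1) | p2:(5,2)->(5,3)->EXIT | p3:escaped | p4:(3,0)->(4,0)
Step 4: p0:(5,0)->(5,1) | p1:(4,1)->(5,1) | p2:escaped | p3:escaped | p4:(4,0)->(5,0)
Step 5: p0:(5,1)->(5,2) | p1:(5,1)->(5,2) | p2:escaped | p3:escaped | p4:(5,0)->(5,1)
Step 6: p0:(5,2)->(5,3)->EXIT | p1:(5,2)->(5,3)->EXIT | p2:escaped | p3:escaped | p4:(5,1)->(5,2)
Step 7: p0:escaped | p1:escaped | p2:escaped | p3:escaped | p4:(5,2)->(5,3)->EXIT
Exit steps: [6, 6, 3, 1, 7]
First to escape: p3 at step 1

Answer: 3 1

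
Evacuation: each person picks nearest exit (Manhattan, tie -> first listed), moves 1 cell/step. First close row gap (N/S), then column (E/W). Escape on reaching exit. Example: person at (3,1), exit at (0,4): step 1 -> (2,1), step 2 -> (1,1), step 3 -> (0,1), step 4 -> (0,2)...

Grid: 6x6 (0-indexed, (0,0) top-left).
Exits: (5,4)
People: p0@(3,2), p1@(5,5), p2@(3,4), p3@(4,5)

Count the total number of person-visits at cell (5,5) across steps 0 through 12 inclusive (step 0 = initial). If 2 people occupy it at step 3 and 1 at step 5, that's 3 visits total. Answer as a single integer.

Answer: 2

Derivation:
Step 0: p0@(3,2) p1@(5,5) p2@(3,4) p3@(4,5) -> at (5,5): 1 [p1], cum=1
Step 1: p0@(4,2) p1@ESC p2@(4,4) p3@(5,5) -> at (5,5): 1 [p3], cum=2
Step 2: p0@(5,2) p1@ESC p2@ESC p3@ESC -> at (5,5): 0 [-], cum=2
Step 3: p0@(5,3) p1@ESC p2@ESC p3@ESC -> at (5,5): 0 [-], cum=2
Step 4: p0@ESC p1@ESC p2@ESC p3@ESC -> at (5,5): 0 [-], cum=2
Total visits = 2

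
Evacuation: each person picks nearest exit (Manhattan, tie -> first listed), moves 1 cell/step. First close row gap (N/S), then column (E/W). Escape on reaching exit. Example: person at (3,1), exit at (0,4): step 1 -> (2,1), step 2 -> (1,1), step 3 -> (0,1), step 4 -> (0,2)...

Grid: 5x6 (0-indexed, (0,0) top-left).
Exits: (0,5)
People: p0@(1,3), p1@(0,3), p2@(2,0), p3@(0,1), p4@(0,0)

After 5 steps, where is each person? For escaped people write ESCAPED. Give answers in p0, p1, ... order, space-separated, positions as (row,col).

Step 1: p0:(1,3)->(0,3) | p1:(0,3)->(0,4) | p2:(2,0)->(1,0) | p3:(0,1)->(0,2) | p4:(0,0)->(0,1)
Step 2: p0:(0,3)->(0,4) | p1:(0,4)->(0,5)->EXIT | p2:(1,0)->(0,0) | p3:(0,2)->(0,3) | p4:(0,1)->(0,2)
Step 3: p0:(0,4)->(0,5)->EXIT | p1:escaped | p2:(0,0)->(0,1) | p3:(0,3)->(0,4) | p4:(0,2)->(0,3)
Step 4: p0:escaped | p1:escaped | p2:(0,1)->(0,2) | p3:(0,4)->(0,5)->EXIT | p4:(0,3)->(0,4)
Step 5: p0:escaped | p1:escaped | p2:(0,2)->(0,3) | p3:escaped | p4:(0,4)->(0,5)->EXIT

ESCAPED ESCAPED (0,3) ESCAPED ESCAPED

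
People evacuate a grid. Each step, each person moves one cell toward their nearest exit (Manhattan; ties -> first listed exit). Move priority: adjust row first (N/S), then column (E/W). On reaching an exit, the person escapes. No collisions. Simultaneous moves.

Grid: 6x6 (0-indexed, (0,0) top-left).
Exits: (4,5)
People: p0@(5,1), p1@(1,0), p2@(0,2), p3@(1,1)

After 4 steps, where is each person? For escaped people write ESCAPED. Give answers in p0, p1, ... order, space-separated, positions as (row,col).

Step 1: p0:(5,1)->(4,1) | p1:(1,0)->(2,0) | p2:(0,2)->(1,2) | p3:(1,1)->(2,1)
Step 2: p0:(4,1)->(4,2) | p1:(2,0)->(3,0) | p2:(1,2)->(2,2) | p3:(2,1)->(3,1)
Step 3: p0:(4,2)->(4,3) | p1:(3,0)->(4,0) | p2:(2,2)->(3,2) | p3:(3,1)->(4,1)
Step 4: p0:(4,3)->(4,4) | p1:(4,0)->(4,1) | p2:(3,2)->(4,2) | p3:(4,1)->(4,2)

(4,4) (4,1) (4,2) (4,2)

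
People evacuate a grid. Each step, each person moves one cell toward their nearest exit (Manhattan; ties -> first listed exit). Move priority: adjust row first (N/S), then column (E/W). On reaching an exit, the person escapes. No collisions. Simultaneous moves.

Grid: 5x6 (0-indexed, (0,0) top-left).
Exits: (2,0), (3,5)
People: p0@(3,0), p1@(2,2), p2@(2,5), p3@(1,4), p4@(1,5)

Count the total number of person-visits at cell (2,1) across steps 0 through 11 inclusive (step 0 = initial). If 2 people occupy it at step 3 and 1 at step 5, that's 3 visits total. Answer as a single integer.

Step 0: p0@(3,0) p1@(2,2) p2@(2,5) p3@(1,4) p4@(1,5) -> at (2,1): 0 [-], cum=0
Step 1: p0@ESC p1@(2,1) p2@ESC p3@(2,4) p4@(2,5) -> at (2,1): 1 [p1], cum=1
Step 2: p0@ESC p1@ESC p2@ESC p3@(3,4) p4@ESC -> at (2,1): 0 [-], cum=1
Step 3: p0@ESC p1@ESC p2@ESC p3@ESC p4@ESC -> at (2,1): 0 [-], cum=1
Total visits = 1

Answer: 1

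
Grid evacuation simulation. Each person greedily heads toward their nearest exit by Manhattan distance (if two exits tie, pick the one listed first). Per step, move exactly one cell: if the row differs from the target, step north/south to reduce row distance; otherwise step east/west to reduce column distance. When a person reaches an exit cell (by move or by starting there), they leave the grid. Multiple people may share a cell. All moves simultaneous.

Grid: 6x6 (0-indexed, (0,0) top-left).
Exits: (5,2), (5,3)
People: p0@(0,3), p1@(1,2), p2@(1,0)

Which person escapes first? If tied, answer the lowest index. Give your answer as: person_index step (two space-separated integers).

Step 1: p0:(0,3)->(1,3) | p1:(1,2)->(2,2) | p2:(1,0)->(2,0)
Step 2: p0:(1,3)->(2,3) | p1:(2,2)->(3,2) | p2:(2,0)->(3,0)
Step 3: p0:(2,3)->(3,3) | p1:(3,2)->(4,2) | p2:(3,0)->(4,0)
Step 4: p0:(3,3)->(4,3) | p1:(4,2)->(5,2)->EXIT | p2:(4,0)->(5,0)
Step 5: p0:(4,3)->(5,3)->EXIT | p1:escaped | p2:(5,0)->(5,1)
Step 6: p0:escaped | p1:escaped | p2:(5,1)->(5,2)->EXIT
Exit steps: [5, 4, 6]
First to escape: p1 at step 4

Answer: 1 4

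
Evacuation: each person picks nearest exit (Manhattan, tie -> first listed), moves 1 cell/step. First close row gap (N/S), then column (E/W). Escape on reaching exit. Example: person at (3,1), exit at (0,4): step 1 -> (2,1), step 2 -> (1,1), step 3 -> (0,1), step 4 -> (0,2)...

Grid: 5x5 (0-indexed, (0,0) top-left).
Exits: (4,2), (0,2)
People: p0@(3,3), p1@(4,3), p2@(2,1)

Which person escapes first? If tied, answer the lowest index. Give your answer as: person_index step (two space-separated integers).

Answer: 1 1

Derivation:
Step 1: p0:(3,3)->(4,3) | p1:(4,3)->(4,2)->EXIT | p2:(2,1)->(3,1)
Step 2: p0:(4,3)->(4,2)->EXIT | p1:escaped | p2:(3,1)->(4,1)
Step 3: p0:escaped | p1:escaped | p2:(4,1)->(4,2)->EXIT
Exit steps: [2, 1, 3]
First to escape: p1 at step 1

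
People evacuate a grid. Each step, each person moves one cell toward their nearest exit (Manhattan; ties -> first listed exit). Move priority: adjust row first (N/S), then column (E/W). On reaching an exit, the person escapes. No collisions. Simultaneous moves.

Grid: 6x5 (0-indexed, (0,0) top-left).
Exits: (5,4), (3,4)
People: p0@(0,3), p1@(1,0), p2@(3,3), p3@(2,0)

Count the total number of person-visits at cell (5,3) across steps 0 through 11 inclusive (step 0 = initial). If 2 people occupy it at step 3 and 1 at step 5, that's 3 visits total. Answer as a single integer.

Step 0: p0@(0,3) p1@(1,0) p2@(3,3) p3@(2,0) -> at (5,3): 0 [-], cum=0
Step 1: p0@(1,3) p1@(2,0) p2@ESC p3@(3,0) -> at (5,3): 0 [-], cum=0
Step 2: p0@(2,3) p1@(3,0) p2@ESC p3@(3,1) -> at (5,3): 0 [-], cum=0
Step 3: p0@(3,3) p1@(3,1) p2@ESC p3@(3,2) -> at (5,3): 0 [-], cum=0
Step 4: p0@ESC p1@(3,2) p2@ESC p3@(3,3) -> at (5,3): 0 [-], cum=0
Step 5: p0@ESC p1@(3,3) p2@ESC p3@ESC -> at (5,3): 0 [-], cum=0
Step 6: p0@ESC p1@ESC p2@ESC p3@ESC -> at (5,3): 0 [-], cum=0
Total visits = 0

Answer: 0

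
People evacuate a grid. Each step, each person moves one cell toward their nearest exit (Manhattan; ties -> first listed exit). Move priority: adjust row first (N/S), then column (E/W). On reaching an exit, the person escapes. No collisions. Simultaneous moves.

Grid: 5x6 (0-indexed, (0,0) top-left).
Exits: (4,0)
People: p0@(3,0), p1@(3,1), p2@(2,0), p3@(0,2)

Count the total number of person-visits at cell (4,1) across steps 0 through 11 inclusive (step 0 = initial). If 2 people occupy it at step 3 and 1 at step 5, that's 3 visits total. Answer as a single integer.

Answer: 2

Derivation:
Step 0: p0@(3,0) p1@(3,1) p2@(2,0) p3@(0,2) -> at (4,1): 0 [-], cum=0
Step 1: p0@ESC p1@(4,1) p2@(3,0) p3@(1,2) -> at (4,1): 1 [p1], cum=1
Step 2: p0@ESC p1@ESC p2@ESC p3@(2,2) -> at (4,1): 0 [-], cum=1
Step 3: p0@ESC p1@ESC p2@ESC p3@(3,2) -> at (4,1): 0 [-], cum=1
Step 4: p0@ESC p1@ESC p2@ESC p3@(4,2) -> at (4,1): 0 [-], cum=1
Step 5: p0@ESC p1@ESC p2@ESC p3@(4,1) -> at (4,1): 1 [p3], cum=2
Step 6: p0@ESC p1@ESC p2@ESC p3@ESC -> at (4,1): 0 [-], cum=2
Total visits = 2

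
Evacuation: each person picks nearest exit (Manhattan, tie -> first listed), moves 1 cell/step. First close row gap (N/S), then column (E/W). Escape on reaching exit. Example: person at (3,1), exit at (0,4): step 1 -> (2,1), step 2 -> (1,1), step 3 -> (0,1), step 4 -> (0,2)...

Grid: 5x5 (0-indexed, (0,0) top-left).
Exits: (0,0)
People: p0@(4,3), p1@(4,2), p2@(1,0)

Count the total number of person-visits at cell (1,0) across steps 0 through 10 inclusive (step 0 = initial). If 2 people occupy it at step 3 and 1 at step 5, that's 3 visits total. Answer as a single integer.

Answer: 1

Derivation:
Step 0: p0@(4,3) p1@(4,2) p2@(1,0) -> at (1,0): 1 [p2], cum=1
Step 1: p0@(3,3) p1@(3,2) p2@ESC -> at (1,0): 0 [-], cum=1
Step 2: p0@(2,3) p1@(2,2) p2@ESC -> at (1,0): 0 [-], cum=1
Step 3: p0@(1,3) p1@(1,2) p2@ESC -> at (1,0): 0 [-], cum=1
Step 4: p0@(0,3) p1@(0,2) p2@ESC -> at (1,0): 0 [-], cum=1
Step 5: p0@(0,2) p1@(0,1) p2@ESC -> at (1,0): 0 [-], cum=1
Step 6: p0@(0,1) p1@ESC p2@ESC -> at (1,0): 0 [-], cum=1
Step 7: p0@ESC p1@ESC p2@ESC -> at (1,0): 0 [-], cum=1
Total visits = 1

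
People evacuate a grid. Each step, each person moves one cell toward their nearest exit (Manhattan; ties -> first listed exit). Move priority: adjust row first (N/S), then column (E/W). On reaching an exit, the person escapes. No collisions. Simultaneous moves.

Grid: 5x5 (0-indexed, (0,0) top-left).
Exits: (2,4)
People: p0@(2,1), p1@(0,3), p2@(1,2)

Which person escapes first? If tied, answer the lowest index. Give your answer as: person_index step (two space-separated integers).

Answer: 0 3

Derivation:
Step 1: p0:(2,1)->(2,2) | p1:(0,3)->(1,3) | p2:(1,2)->(2,2)
Step 2: p0:(2,2)->(2,3) | p1:(1,3)->(2,3) | p2:(2,2)->(2,3)
Step 3: p0:(2,3)->(2,4)->EXIT | p1:(2,3)->(2,4)->EXIT | p2:(2,3)->(2,4)->EXIT
Exit steps: [3, 3, 3]
First to escape: p0 at step 3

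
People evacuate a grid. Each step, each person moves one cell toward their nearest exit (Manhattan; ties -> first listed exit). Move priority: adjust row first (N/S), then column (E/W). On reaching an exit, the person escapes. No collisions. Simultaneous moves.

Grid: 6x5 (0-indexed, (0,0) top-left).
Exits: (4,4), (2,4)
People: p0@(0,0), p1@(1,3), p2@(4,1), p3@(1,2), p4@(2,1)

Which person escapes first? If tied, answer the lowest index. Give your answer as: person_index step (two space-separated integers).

Answer: 1 2

Derivation:
Step 1: p0:(0,0)->(1,0) | p1:(1,3)->(2,3) | p2:(4,1)->(4,2) | p3:(1,2)->(2,2) | p4:(2,1)->(2,2)
Step 2: p0:(1,0)->(2,0) | p1:(2,3)->(2,4)->EXIT | p2:(4,2)->(4,3) | p3:(2,2)->(2,3) | p4:(2,2)->(2,3)
Step 3: p0:(2,0)->(2,1) | p1:escaped | p2:(4,3)->(4,4)->EXIT | p3:(2,3)->(2,4)->EXIT | p4:(2,3)->(2,4)->EXIT
Step 4: p0:(2,1)->(2,2) | p1:escaped | p2:escaped | p3:escaped | p4:escaped
Step 5: p0:(2,2)->(2,3) | p1:escaped | p2:escaped | p3:escaped | p4:escaped
Step 6: p0:(2,3)->(2,4)->EXIT | p1:escaped | p2:escaped | p3:escaped | p4:escaped
Exit steps: [6, 2, 3, 3, 3]
First to escape: p1 at step 2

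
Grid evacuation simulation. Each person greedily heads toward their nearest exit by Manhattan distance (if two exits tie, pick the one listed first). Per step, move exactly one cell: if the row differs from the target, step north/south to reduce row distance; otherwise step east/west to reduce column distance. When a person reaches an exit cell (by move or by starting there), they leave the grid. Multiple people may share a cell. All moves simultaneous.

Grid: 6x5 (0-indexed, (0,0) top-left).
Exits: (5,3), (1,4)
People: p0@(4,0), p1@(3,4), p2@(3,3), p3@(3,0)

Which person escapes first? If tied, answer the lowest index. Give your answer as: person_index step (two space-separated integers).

Step 1: p0:(4,0)->(5,0) | p1:(3,4)->(2,4) | p2:(3,3)->(4,3) | p3:(3,0)->(4,0)
Step 2: p0:(5,0)->(5,1) | p1:(2,4)->(1,4)->EXIT | p2:(4,3)->(5,3)->EXIT | p3:(4,0)->(5,0)
Step 3: p0:(5,1)->(5,2) | p1:escaped | p2:escaped | p3:(5,0)->(5,1)
Step 4: p0:(5,2)->(5,3)->EXIT | p1:escaped | p2:escaped | p3:(5,1)->(5,2)
Step 5: p0:escaped | p1:escaped | p2:escaped | p3:(5,2)->(5,3)->EXIT
Exit steps: [4, 2, 2, 5]
First to escape: p1 at step 2

Answer: 1 2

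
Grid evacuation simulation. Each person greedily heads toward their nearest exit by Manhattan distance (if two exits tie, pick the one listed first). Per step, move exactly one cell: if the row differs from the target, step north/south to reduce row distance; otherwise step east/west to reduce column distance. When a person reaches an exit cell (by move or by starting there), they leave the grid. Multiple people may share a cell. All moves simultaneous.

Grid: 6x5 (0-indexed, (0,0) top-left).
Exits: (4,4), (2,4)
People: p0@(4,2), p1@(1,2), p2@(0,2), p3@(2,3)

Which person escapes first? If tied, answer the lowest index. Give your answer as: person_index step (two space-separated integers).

Answer: 3 1

Derivation:
Step 1: p0:(4,2)->(4,3) | p1:(1,2)->(2,2) | p2:(0,2)->(1,2) | p3:(2,3)->(2,4)->EXIT
Step 2: p0:(4,3)->(4,4)->EXIT | p1:(2,2)->(2,3) | p2:(1,2)->(2,2) | p3:escaped
Step 3: p0:escaped | p1:(2,3)->(2,4)->EXIT | p2:(2,2)->(2,3) | p3:escaped
Step 4: p0:escaped | p1:escaped | p2:(2,3)->(2,4)->EXIT | p3:escaped
Exit steps: [2, 3, 4, 1]
First to escape: p3 at step 1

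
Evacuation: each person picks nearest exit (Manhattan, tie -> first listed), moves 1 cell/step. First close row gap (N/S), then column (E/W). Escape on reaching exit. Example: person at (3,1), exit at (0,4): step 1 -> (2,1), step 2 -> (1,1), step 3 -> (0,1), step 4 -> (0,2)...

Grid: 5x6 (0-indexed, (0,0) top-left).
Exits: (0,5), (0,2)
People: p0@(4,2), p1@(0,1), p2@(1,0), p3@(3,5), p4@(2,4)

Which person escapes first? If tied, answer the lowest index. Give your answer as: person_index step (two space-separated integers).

Step 1: p0:(4,2)->(3,2) | p1:(0,1)->(0,2)->EXIT | p2:(1,0)->(0,0) | p3:(3,5)->(2,5) | p4:(2,4)->(1,4)
Step 2: p0:(3,2)->(2,2) | p1:escaped | p2:(0,0)->(0,1) | p3:(2,5)->(1,5) | p4:(1,4)->(0,4)
Step 3: p0:(2,2)->(1,2) | p1:escaped | p2:(0,1)->(0,2)->EXIT | p3:(1,5)->(0,5)->EXIT | p4:(0,4)->(0,5)->EXIT
Step 4: p0:(1,2)->(0,2)->EXIT | p1:escaped | p2:escaped | p3:escaped | p4:escaped
Exit steps: [4, 1, 3, 3, 3]
First to escape: p1 at step 1

Answer: 1 1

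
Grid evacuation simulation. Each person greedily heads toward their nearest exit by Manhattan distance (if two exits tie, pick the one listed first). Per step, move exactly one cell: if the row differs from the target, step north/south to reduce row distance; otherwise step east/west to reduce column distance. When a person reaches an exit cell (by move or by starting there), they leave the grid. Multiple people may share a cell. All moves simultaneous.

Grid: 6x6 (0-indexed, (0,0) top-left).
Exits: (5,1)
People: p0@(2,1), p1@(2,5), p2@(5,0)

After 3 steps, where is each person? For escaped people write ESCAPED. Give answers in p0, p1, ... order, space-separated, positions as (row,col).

Step 1: p0:(2,1)->(3,1) | p1:(2,5)->(3,5) | p2:(5,0)->(5,1)->EXIT
Step 2: p0:(3,1)->(4,1) | p1:(3,5)->(4,5) | p2:escaped
Step 3: p0:(4,1)->(5,1)->EXIT | p1:(4,5)->(5,5) | p2:escaped

ESCAPED (5,5) ESCAPED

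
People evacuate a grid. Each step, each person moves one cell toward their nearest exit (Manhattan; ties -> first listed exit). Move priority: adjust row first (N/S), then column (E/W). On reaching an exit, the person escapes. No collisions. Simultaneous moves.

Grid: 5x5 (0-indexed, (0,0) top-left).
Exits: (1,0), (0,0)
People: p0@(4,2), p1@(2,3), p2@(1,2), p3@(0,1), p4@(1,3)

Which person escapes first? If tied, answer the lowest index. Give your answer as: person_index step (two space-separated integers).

Step 1: p0:(4,2)->(3,2) | p1:(2,3)->(1,3) | p2:(1,2)->(1,1) | p3:(0,1)->(0,0)->EXIT | p4:(1,3)->(1,2)
Step 2: p0:(3,2)->(2,2) | p1:(1,3)->(1,2) | p2:(1,1)->(1,0)->EXIT | p3:escaped | p4:(1,2)->(1,1)
Step 3: p0:(2,2)->(1,2) | p1:(1,2)->(1,1) | p2:escaped | p3:escaped | p4:(1,1)->(1,0)->EXIT
Step 4: p0:(1,2)->(1,1) | p1:(1,1)->(1,0)->EXIT | p2:escaped | p3:escaped | p4:escaped
Step 5: p0:(1,1)->(1,0)->EXIT | p1:escaped | p2:escaped | p3:escaped | p4:escaped
Exit steps: [5, 4, 2, 1, 3]
First to escape: p3 at step 1

Answer: 3 1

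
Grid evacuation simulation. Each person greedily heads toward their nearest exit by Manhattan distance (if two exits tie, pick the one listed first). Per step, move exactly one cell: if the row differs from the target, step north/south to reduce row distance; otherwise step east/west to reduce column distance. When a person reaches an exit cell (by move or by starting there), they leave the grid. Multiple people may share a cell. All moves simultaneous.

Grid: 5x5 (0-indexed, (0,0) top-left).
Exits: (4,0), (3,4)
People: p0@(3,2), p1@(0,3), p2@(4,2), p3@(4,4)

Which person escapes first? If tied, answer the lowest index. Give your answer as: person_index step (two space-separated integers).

Answer: 3 1

Derivation:
Step 1: p0:(3,2)->(3,3) | p1:(0,3)->(1,3) | p2:(4,2)->(4,1) | p3:(4,4)->(3,4)->EXIT
Step 2: p0:(3,3)->(3,4)->EXIT | p1:(1,3)->(2,3) | p2:(4,1)->(4,0)->EXIT | p3:escaped
Step 3: p0:escaped | p1:(2,3)->(3,3) | p2:escaped | p3:escaped
Step 4: p0:escaped | p1:(3,3)->(3,4)->EXIT | p2:escaped | p3:escaped
Exit steps: [2, 4, 2, 1]
First to escape: p3 at step 1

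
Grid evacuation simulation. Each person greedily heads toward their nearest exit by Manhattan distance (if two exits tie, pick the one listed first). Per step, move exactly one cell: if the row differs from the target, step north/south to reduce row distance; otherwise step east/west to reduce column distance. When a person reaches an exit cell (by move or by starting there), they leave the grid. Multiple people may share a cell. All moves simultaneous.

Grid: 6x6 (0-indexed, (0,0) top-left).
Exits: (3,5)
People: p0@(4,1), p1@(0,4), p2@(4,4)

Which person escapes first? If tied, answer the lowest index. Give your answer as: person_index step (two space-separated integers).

Answer: 2 2

Derivation:
Step 1: p0:(4,1)->(3,1) | p1:(0,4)->(1,4) | p2:(4,4)->(3,4)
Step 2: p0:(3,1)->(3,2) | p1:(1,4)->(2,4) | p2:(3,4)->(3,5)->EXIT
Step 3: p0:(3,2)->(3,3) | p1:(2,4)->(3,4) | p2:escaped
Step 4: p0:(3,3)->(3,4) | p1:(3,4)->(3,5)->EXIT | p2:escaped
Step 5: p0:(3,4)->(3,5)->EXIT | p1:escaped | p2:escaped
Exit steps: [5, 4, 2]
First to escape: p2 at step 2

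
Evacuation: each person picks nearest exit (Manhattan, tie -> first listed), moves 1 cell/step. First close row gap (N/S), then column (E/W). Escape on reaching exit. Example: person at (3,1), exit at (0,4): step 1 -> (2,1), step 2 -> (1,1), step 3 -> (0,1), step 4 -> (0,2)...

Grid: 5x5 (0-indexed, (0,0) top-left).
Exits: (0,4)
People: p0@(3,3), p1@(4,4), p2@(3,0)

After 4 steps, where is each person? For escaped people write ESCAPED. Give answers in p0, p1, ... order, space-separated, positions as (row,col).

Step 1: p0:(3,3)->(2,3) | p1:(4,4)->(3,4) | p2:(3,0)->(2,0)
Step 2: p0:(2,3)->(1,3) | p1:(3,4)->(2,4) | p2:(2,0)->(1,0)
Step 3: p0:(1,3)->(0,3) | p1:(2,4)->(1,4) | p2:(1,0)->(0,0)
Step 4: p0:(0,3)->(0,4)->EXIT | p1:(1,4)->(0,4)->EXIT | p2:(0,0)->(0,1)

ESCAPED ESCAPED (0,1)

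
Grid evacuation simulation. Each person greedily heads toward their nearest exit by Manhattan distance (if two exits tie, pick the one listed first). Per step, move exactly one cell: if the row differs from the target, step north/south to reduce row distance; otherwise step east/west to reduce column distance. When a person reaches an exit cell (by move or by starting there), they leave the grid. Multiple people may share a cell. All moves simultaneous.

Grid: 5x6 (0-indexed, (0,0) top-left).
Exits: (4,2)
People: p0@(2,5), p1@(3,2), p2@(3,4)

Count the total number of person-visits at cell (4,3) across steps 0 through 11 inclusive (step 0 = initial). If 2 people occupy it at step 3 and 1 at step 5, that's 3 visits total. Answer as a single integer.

Step 0: p0@(2,5) p1@(3,2) p2@(3,4) -> at (4,3): 0 [-], cum=0
Step 1: p0@(3,5) p1@ESC p2@(4,4) -> at (4,3): 0 [-], cum=0
Step 2: p0@(4,5) p1@ESC p2@(4,3) -> at (4,3): 1 [p2], cum=1
Step 3: p0@(4,4) p1@ESC p2@ESC -> at (4,3): 0 [-], cum=1
Step 4: p0@(4,3) p1@ESC p2@ESC -> at (4,3): 1 [p0], cum=2
Step 5: p0@ESC p1@ESC p2@ESC -> at (4,3): 0 [-], cum=2
Total visits = 2

Answer: 2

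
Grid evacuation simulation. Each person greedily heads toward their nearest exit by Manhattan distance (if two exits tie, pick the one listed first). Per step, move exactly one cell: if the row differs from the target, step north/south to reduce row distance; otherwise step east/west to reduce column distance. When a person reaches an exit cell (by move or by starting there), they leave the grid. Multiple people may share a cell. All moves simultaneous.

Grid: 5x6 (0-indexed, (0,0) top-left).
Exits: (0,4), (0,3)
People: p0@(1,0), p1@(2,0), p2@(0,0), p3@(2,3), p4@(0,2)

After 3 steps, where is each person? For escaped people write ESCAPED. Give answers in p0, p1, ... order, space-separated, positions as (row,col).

Step 1: p0:(1,0)->(0,0) | p1:(2,0)->(1,0) | p2:(0,0)->(0,1) | p3:(2,3)->(1,3) | p4:(0,2)->(0,3)->EXIT
Step 2: p0:(0,0)->(0,1) | p1:(1,0)->(0,0) | p2:(0,1)->(0,2) | p3:(1,3)->(0,3)->EXIT | p4:escaped
Step 3: p0:(0,1)->(0,2) | p1:(0,0)->(0,1) | p2:(0,2)->(0,3)->EXIT | p3:escaped | p4:escaped

(0,2) (0,1) ESCAPED ESCAPED ESCAPED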